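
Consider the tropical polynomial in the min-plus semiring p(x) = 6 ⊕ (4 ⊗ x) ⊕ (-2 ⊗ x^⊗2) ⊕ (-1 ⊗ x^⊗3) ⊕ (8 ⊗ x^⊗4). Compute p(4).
p(4) = 6

A tropical monomial a ⊗ x^⊗i evaluates to a + i · x. Evaluating each term at x = 4:
  Term 0 contributes 6 + 0 · 4 = 6
  Term 1 contributes 4 + 1 · 4 = 8
  Term 2 contributes -2 + 2 · 4 = 6
  Term 3 contributes -1 + 3 · 4 = 11
  Term 4 contributes 8 + 4 · 4 = 24
p(4) = ⊕ of these = min[6, 8, 6, 11, 24] = 6.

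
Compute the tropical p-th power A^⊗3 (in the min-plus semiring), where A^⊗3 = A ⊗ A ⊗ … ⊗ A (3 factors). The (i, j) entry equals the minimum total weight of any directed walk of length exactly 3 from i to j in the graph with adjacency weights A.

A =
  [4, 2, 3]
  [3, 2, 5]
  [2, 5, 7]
A^⊗3 =
  [7, 6, 8]
  [7, 6, 8]
  [7, 6, 9]

Each entry (A^⊗3)_ij equals the minimum over all length-3 walks i = v_0 → v_1 → … → v_3 = j of Σ_t A[v_t][v_{t+1}]. For example, for (i, j) = (0, 2) we minimise over 9 possible intermediate vertex sequences; the minimum is 8, attained along the walk 0 → 1 → 0 → 2.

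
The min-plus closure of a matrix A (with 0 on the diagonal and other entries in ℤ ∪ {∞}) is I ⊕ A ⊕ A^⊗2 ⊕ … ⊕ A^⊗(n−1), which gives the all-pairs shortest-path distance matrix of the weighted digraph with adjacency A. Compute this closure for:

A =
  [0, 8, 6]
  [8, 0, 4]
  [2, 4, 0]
Closure =
  [0, 8, 6]
  [6, 0, 4]
  [2, 4, 0]

This is the Floyd-Warshall all-pairs shortest-path computation. For each intermediate vertex k = 0, 1, …, 2, update dist[i][j] ← min(dist[i][j], dist[i][k] + dist[k][j]). The final matrix gives, for each (i, j), the minimum total weight of any directed path from i to j (possibly empty when i = j).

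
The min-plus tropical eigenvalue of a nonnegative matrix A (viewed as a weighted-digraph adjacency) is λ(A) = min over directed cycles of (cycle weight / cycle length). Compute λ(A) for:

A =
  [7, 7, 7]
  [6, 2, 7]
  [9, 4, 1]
λ(A) = 1

Enumerate directed cycles and compute their means (weight / length). Sample:
  cycle 0 → 0: weight = 7, length = 1, mean = 7/1 ≈ 7.000
  cycle 1 → 1: weight = 2, length = 1, mean = 2/1 ≈ 2.000
  cycle 2 → 2: weight = 1, length = 1, mean = 1/1 ≈ 1.000
  cycle 0 → 1 → 0: weight = 13, length = 2, mean = 13/2 ≈ 6.500
  cycle 0 → 2 → 0: weight = 16, length = 2, mean = 16/2 ≈ 8.000
  cycle 1 → 0 → 1: weight = 13, length = 2, mean = 13/2 ≈ 6.500
Minimum mean = 1.000, attained e.g. along the cycle 2 → 2 with weight 1 and length 1. So λ(A) = 1/1 = 1.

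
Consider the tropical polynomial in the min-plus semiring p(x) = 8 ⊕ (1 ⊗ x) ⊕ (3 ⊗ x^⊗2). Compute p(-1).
p(-1) = 0

A tropical monomial a ⊗ x^⊗i evaluates to a + i · x. Evaluating each term at x = -1:
  Term 0 contributes 8 + 0 · -1 = 8
  Term 1 contributes 1 + 1 · -1 = 0
  Term 2 contributes 3 + 2 · -1 = 1
p(-1) = ⊕ of these = min[8, 0, 1] = 0.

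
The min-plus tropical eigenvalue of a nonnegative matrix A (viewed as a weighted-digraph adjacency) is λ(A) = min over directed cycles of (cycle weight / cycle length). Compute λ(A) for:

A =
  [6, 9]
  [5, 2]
λ(A) = 2

Enumerate directed cycles and compute their means (weight / length). Sample:
  cycle 0 → 0: weight = 6, length = 1, mean = 6/1 ≈ 6.000
  cycle 1 → 1: weight = 2, length = 1, mean = 2/1 ≈ 2.000
  cycle 0 → 1 → 0: weight = 14, length = 2, mean = 14/2 ≈ 7.000
  cycle 1 → 0 → 1: weight = 14, length = 2, mean = 14/2 ≈ 7.000
Minimum mean = 2.000, attained e.g. along the cycle 1 → 1 with weight 2 and length 1. So λ(A) = 2/1 = 2.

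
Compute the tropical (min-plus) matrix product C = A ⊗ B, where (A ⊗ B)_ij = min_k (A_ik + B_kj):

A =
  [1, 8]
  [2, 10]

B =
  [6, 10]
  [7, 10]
A ⊗ B =
  [7, 11]
  [8, 12]

Apply the min-plus product entry-by-entry:
  C[0][0] = min over k of (A[0][0] + B[0][0] = 1 + 6 = 7, A[0][1] + B[1][0] = 8 + 7 = 15) = 7 (attained at k = 0)
  C[0][1] = min over k of (A[0][0] + B[0][1] = 1 + 10 = 11, A[0][1] + B[1][1] = 8 + 10 = 18) = 11 (attained at k = 0)
  C[1][0] = min over k of (A[1][0] + B[0][0] = 2 + 6 = 8, A[1][1] + B[1][0] = 10 + 7 = 17) = 8 (attained at k = 0)
  C[1][1] = min over k of (A[1][0] + B[0][1] = 2 + 10 = 12, A[1][1] + B[1][1] = 10 + 10 = 20) = 12 (attained at k = 0)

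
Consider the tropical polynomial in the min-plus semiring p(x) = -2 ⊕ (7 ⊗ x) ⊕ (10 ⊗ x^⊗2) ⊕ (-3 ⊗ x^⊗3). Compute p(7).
p(7) = -2

A tropical monomial a ⊗ x^⊗i evaluates to a + i · x. Evaluating each term at x = 7:
  Term 0 contributes -2 + 0 · 7 = -2
  Term 1 contributes 7 + 1 · 7 = 14
  Term 2 contributes 10 + 2 · 7 = 24
  Term 3 contributes -3 + 3 · 7 = 18
p(7) = ⊕ of these = min[-2, 14, 24, 18] = -2.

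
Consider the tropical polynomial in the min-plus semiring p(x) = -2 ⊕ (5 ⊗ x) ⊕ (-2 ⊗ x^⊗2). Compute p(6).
p(6) = -2

A tropical monomial a ⊗ x^⊗i evaluates to a + i · x. Evaluating each term at x = 6:
  Term 0 contributes -2 + 0 · 6 = -2
  Term 1 contributes 5 + 1 · 6 = 11
  Term 2 contributes -2 + 2 · 6 = 10
p(6) = ⊕ of these = min[-2, 11, 10] = -2.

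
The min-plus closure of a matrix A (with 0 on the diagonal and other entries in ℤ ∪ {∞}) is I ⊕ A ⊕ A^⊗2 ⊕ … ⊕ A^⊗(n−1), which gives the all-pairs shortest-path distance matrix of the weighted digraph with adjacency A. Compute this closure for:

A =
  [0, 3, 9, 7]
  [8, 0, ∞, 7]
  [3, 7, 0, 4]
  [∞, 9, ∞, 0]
Closure =
  [0, 3, 9, 7]
  [8, 0, 17, 7]
  [3, 6, 0, 4]
  [17, 9, 26, 0]

This is the Floyd-Warshall all-pairs shortest-path computation. For each intermediate vertex k = 0, 1, …, 3, update dist[i][j] ← min(dist[i][j], dist[i][k] + dist[k][j]). The final matrix gives, for each (i, j), the minimum total weight of any directed path from i to j (possibly empty when i = j).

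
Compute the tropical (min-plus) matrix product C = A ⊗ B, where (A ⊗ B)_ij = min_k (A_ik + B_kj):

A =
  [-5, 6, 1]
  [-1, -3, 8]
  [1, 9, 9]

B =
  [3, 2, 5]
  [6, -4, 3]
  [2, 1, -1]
A ⊗ B =
  [-2, -3, 0]
  [2, -7, 0]
  [4, 3, 6]

Apply the min-plus product entry-by-entry:
  C[0][0] = min over k of (A[0][0] + B[0][0] = -5 + 3 = -2, A[0][1] + B[1][0] = 6 + 6 = 12, A[0][2] + B[2][0] = 1 + 2 = 3) = -2 (attained at k = 0)
  C[0][1] = min over k of (A[0][0] + B[0][1] = -5 + 2 = -3, A[0][1] + B[1][1] = 6 + -4 = 2, A[0][2] + B[2][1] = 1 + 1 = 2) = -3 (attained at k = 0)
  C[0][2] = min over k of (A[0][0] + B[0][2] = -5 + 5 = 0, A[0][1] + B[1][2] = 6 + 3 = 9, A[0][2] + B[2][2] = 1 + -1 = 0) = 0 (attained at k = 0)
  C[1][0] = min over k of (A[1][0] + B[0][0] = -1 + 3 = 2, A[1][1] + B[1][0] = -3 + 6 = 3, A[1][2] + B[2][0] = 8 + 2 = 10) = 2 (attained at k = 0)
  C[1][1] = min over k of (A[1][0] + B[0][1] = -1 + 2 = 1, A[1][1] + B[1][1] = -3 + -4 = -7, A[1][2] + B[2][1] = 8 + 1 = 9) = -7 (attained at k = 1)
  C[1][2] = min over k of (A[1][0] + B[0][2] = -1 + 5 = 4, A[1][1] + B[1][2] = -3 + 3 = 0, A[1][2] + B[2][2] = 8 + -1 = 7) = 0 (attained at k = 1)
  C[2][0] = min over k of (A[2][0] + B[0][0] = 1 + 3 = 4, A[2][1] + B[1][0] = 9 + 6 = 15, A[2][2] + B[2][0] = 9 + 2 = 11) = 4 (attained at k = 0)
  C[2][1] = min over k of (A[2][0] + B[0][1] = 1 + 2 = 3, A[2][1] + B[1][1] = 9 + -4 = 5, A[2][2] + B[2][1] = 9 + 1 = 10) = 3 (attained at k = 0)
  C[2][2] = min over k of (A[2][0] + B[0][2] = 1 + 5 = 6, A[2][1] + B[1][2] = 9 + 3 = 12, A[2][2] + B[2][2] = 9 + -1 = 8) = 6 (attained at k = 0)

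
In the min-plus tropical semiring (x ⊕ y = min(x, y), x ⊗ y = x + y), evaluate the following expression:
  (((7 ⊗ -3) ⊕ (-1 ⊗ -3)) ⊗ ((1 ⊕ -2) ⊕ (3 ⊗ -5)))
(((7 ⊗ -3) ⊕ (-1 ⊗ -3)) ⊗ ((1 ⊕ -2) ⊕ (3 ⊗ -5))) = -6

Expand innermost to outermost. Recall ⊕ takes the minimum of its arguments and ⊗ takes their sum. Working out the expression (((7 ⊗ -3) ⊕ (-1 ⊗ -3)) ⊗ ((1 ⊕ -2) ⊕ (3 ⊗ -5))) gives -6.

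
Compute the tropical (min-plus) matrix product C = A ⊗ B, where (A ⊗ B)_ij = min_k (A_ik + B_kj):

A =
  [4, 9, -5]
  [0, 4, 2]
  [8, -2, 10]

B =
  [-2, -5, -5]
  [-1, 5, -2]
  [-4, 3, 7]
A ⊗ B =
  [-9, -2, -1]
  [-2, -5, -5]
  [-3, 3, -4]

Apply the min-plus product entry-by-entry:
  C[0][0] = min over k of (A[0][0] + B[0][0] = 4 + -2 = 2, A[0][1] + B[1][0] = 9 + -1 = 8, A[0][2] + B[2][0] = -5 + -4 = -9) = -9 (attained at k = 2)
  C[0][1] = min over k of (A[0][0] + B[0][1] = 4 + -5 = -1, A[0][1] + B[1][1] = 9 + 5 = 14, A[0][2] + B[2][1] = -5 + 3 = -2) = -2 (attained at k = 2)
  C[0][2] = min over k of (A[0][0] + B[0][2] = 4 + -5 = -1, A[0][1] + B[1][2] = 9 + -2 = 7, A[0][2] + B[2][2] = -5 + 7 = 2) = -1 (attained at k = 0)
  C[1][0] = min over k of (A[1][0] + B[0][0] = 0 + -2 = -2, A[1][1] + B[1][0] = 4 + -1 = 3, A[1][2] + B[2][0] = 2 + -4 = -2) = -2 (attained at k = 0)
  C[1][1] = min over k of (A[1][0] + B[0][1] = 0 + -5 = -5, A[1][1] + B[1][1] = 4 + 5 = 9, A[1][2] + B[2][1] = 2 + 3 = 5) = -5 (attained at k = 0)
  C[1][2] = min over k of (A[1][0] + B[0][2] = 0 + -5 = -5, A[1][1] + B[1][2] = 4 + -2 = 2, A[1][2] + B[2][2] = 2 + 7 = 9) = -5 (attained at k = 0)
  C[2][0] = min over k of (A[2][0] + B[0][0] = 8 + -2 = 6, A[2][1] + B[1][0] = -2 + -1 = -3, A[2][2] + B[2][0] = 10 + -4 = 6) = -3 (attained at k = 1)
  C[2][1] = min over k of (A[2][0] + B[0][1] = 8 + -5 = 3, A[2][1] + B[1][1] = -2 + 5 = 3, A[2][2] + B[2][1] = 10 + 3 = 13) = 3 (attained at k = 0)
  C[2][2] = min over k of (A[2][0] + B[0][2] = 8 + -5 = 3, A[2][1] + B[1][2] = -2 + -2 = -4, A[2][2] + B[2][2] = 10 + 7 = 17) = -4 (attained at k = 1)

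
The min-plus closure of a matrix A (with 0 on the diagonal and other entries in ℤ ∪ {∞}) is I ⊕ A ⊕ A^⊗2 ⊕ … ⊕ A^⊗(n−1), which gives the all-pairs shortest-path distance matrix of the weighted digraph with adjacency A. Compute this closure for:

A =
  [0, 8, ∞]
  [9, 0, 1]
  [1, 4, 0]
Closure =
  [0, 8, 9]
  [2, 0, 1]
  [1, 4, 0]

This is the Floyd-Warshall all-pairs shortest-path computation. For each intermediate vertex k = 0, 1, …, 2, update dist[i][j] ← min(dist[i][j], dist[i][k] + dist[k][j]). The final matrix gives, for each (i, j), the minimum total weight of any directed path from i to j (possibly empty when i = j).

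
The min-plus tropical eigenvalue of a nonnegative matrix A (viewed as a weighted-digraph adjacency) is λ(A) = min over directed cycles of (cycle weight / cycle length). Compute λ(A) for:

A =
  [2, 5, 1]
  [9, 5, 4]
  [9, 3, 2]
λ(A) = 2

Enumerate directed cycles and compute their means (weight / length). Sample:
  cycle 0 → 0: weight = 2, length = 1, mean = 2/1 ≈ 2.000
  cycle 1 → 1: weight = 5, length = 1, mean = 5/1 ≈ 5.000
  cycle 2 → 2: weight = 2, length = 1, mean = 2/1 ≈ 2.000
  cycle 0 → 1 → 0: weight = 14, length = 2, mean = 14/2 ≈ 7.000
  cycle 0 → 2 → 0: weight = 10, length = 2, mean = 10/2 ≈ 5.000
  cycle 1 → 0 → 1: weight = 14, length = 2, mean = 14/2 ≈ 7.000
Minimum mean = 2.000, attained e.g. along the cycle 0 → 0 with weight 2 and length 1. So λ(A) = 2/1 = 2.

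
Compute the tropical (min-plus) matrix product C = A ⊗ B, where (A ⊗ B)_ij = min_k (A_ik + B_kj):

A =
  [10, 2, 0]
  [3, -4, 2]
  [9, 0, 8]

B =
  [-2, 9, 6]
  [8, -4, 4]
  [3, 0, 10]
A ⊗ B =
  [3, -2, 6]
  [1, -8, 0]
  [7, -4, 4]

Apply the min-plus product entry-by-entry:
  C[0][0] = min over k of (A[0][0] + B[0][0] = 10 + -2 = 8, A[0][1] + B[1][0] = 2 + 8 = 10, A[0][2] + B[2][0] = 0 + 3 = 3) = 3 (attained at k = 2)
  C[0][1] = min over k of (A[0][0] + B[0][1] = 10 + 9 = 19, A[0][1] + B[1][1] = 2 + -4 = -2, A[0][2] + B[2][1] = 0 + 0 = 0) = -2 (attained at k = 1)
  C[0][2] = min over k of (A[0][0] + B[0][2] = 10 + 6 = 16, A[0][1] + B[1][2] = 2 + 4 = 6, A[0][2] + B[2][2] = 0 + 10 = 10) = 6 (attained at k = 1)
  C[1][0] = min over k of (A[1][0] + B[0][0] = 3 + -2 = 1, A[1][1] + B[1][0] = -4 + 8 = 4, A[1][2] + B[2][0] = 2 + 3 = 5) = 1 (attained at k = 0)
  C[1][1] = min over k of (A[1][0] + B[0][1] = 3 + 9 = 12, A[1][1] + B[1][1] = -4 + -4 = -8, A[1][2] + B[2][1] = 2 + 0 = 2) = -8 (attained at k = 1)
  C[1][2] = min over k of (A[1][0] + B[0][2] = 3 + 6 = 9, A[1][1] + B[1][2] = -4 + 4 = 0, A[1][2] + B[2][2] = 2 + 10 = 12) = 0 (attained at k = 1)
  C[2][0] = min over k of (A[2][0] + B[0][0] = 9 + -2 = 7, A[2][1] + B[1][0] = 0 + 8 = 8, A[2][2] + B[2][0] = 8 + 3 = 11) = 7 (attained at k = 0)
  C[2][1] = min over k of (A[2][0] + B[0][1] = 9 + 9 = 18, A[2][1] + B[1][1] = 0 + -4 = -4, A[2][2] + B[2][1] = 8 + 0 = 8) = -4 (attained at k = 1)
  C[2][2] = min over k of (A[2][0] + B[0][2] = 9 + 6 = 15, A[2][1] + B[1][2] = 0 + 4 = 4, A[2][2] + B[2][2] = 8 + 10 = 18) = 4 (attained at k = 1)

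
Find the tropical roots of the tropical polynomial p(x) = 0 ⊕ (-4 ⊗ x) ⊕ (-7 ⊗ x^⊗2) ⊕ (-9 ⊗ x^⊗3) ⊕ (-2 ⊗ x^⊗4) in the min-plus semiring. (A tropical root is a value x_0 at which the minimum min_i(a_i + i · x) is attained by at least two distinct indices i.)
Roots: {-7, 2, 3, 4}

Each tropical root is a break point of the lower envelope of the lines y = a_i + i · x (there are 5 lines, with slopes 0, 1, ..., 4). Only the lines that attain the minimum somewhere contribute to roots; other lines are dominated. Here the surviving (envelope) indices are i = 4, i = 3, i = 2, i = 1, i = 0.
Intersections between consecutive envelope lines give the roots: for adjacent envelope indices i < j the intersection is x = (a_i − a_j) / (j − i). Reading off the sorted break points: {-7, 2, 3, 4}.
Verification: at each break x_0, at least two indices attain the minimum of min_i(a_i + i · x_0).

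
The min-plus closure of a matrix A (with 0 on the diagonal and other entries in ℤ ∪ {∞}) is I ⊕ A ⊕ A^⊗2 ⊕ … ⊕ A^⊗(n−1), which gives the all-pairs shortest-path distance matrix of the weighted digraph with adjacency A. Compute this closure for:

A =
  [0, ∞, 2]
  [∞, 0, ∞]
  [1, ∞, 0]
Closure =
  [0, ∞, 2]
  [∞, 0, ∞]
  [1, ∞, 0]

This is the Floyd-Warshall all-pairs shortest-path computation. For each intermediate vertex k = 0, 1, …, 2, update dist[i][j] ← min(dist[i][j], dist[i][k] + dist[k][j]). The final matrix gives, for each (i, j), the minimum total weight of any directed path from i to j (possibly empty when i = j).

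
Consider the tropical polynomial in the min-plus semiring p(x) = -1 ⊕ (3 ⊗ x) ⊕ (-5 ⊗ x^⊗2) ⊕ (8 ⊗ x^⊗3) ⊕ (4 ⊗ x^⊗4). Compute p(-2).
p(-2) = -9

A tropical monomial a ⊗ x^⊗i evaluates to a + i · x. Evaluating each term at x = -2:
  Term 0 contributes -1 + 0 · -2 = -1
  Term 1 contributes 3 + 1 · -2 = 1
  Term 2 contributes -5 + 2 · -2 = -9
  Term 3 contributes 8 + 3 · -2 = 2
  Term 4 contributes 4 + 4 · -2 = -4
p(-2) = ⊕ of these = min[-1, 1, -9, 2, -4] = -9.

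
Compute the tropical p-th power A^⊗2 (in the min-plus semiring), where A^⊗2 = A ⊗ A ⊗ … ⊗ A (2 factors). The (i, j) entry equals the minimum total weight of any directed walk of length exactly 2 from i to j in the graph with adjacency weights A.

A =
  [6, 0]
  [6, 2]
A^⊗2 =
  [6, 2]
  [8, 4]

Each entry (A^⊗2)_ij equals the minimum over all length-2 walks i = v_0 → v_1 → … → v_2 = j of Σ_t A[v_t][v_{t+1}]. For example, for (i, j) = (0, 1) we minimise over 2 possible intermediate vertex sequences; the minimum is 2, attained along the walk 0 → 1 → 1.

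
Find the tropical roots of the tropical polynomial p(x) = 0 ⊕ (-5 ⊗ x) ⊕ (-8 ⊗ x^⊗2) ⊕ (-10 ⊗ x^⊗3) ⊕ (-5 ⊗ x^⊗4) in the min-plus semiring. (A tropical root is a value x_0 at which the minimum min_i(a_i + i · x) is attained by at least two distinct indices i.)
Roots: {-5, 2, 3, 5}

Each tropical root is a break point of the lower envelope of the lines y = a_i + i · x (there are 5 lines, with slopes 0, 1, ..., 4). Only the lines that attain the minimum somewhere contribute to roots; other lines are dominated. Here the surviving (envelope) indices are i = 4, i = 3, i = 2, i = 1, i = 0.
Intersections between consecutive envelope lines give the roots: for adjacent envelope indices i < j the intersection is x = (a_i − a_j) / (j − i). Reading off the sorted break points: {-5, 2, 3, 5}.
Verification: at each break x_0, at least two indices attain the minimum of min_i(a_i + i · x_0).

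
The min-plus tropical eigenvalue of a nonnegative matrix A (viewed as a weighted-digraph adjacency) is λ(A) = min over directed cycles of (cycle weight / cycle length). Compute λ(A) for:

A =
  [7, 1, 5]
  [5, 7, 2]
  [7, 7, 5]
λ(A) = 3

Enumerate directed cycles and compute their means (weight / length). Sample:
  cycle 0 → 0: weight = 7, length = 1, mean = 7/1 ≈ 7.000
  cycle 1 → 1: weight = 7, length = 1, mean = 7/1 ≈ 7.000
  cycle 2 → 2: weight = 5, length = 1, mean = 5/1 ≈ 5.000
  cycle 0 → 1 → 0: weight = 6, length = 2, mean = 6/2 ≈ 3.000
  cycle 0 → 2 → 0: weight = 12, length = 2, mean = 12/2 ≈ 6.000
  cycle 1 → 0 → 1: weight = 6, length = 2, mean = 6/2 ≈ 3.000
Minimum mean = 3.000, attained e.g. along the cycle 0 → 1 → 0 with weight 6 and length 2. So λ(A) = 6/2 = 3.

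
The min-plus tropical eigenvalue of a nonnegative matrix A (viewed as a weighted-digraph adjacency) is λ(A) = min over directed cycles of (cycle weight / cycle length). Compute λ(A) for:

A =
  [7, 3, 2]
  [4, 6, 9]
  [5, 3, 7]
λ(A) = 3

Enumerate directed cycles and compute their means (weight / length). Sample:
  cycle 0 → 0: weight = 7, length = 1, mean = 7/1 ≈ 7.000
  cycle 1 → 1: weight = 6, length = 1, mean = 6/1 ≈ 6.000
  cycle 2 → 2: weight = 7, length = 1, mean = 7/1 ≈ 7.000
  cycle 0 → 1 → 0: weight = 7, length = 2, mean = 7/2 ≈ 3.500
  cycle 0 → 2 → 0: weight = 7, length = 2, mean = 7/2 ≈ 3.500
  cycle 1 → 0 → 1: weight = 7, length = 2, mean = 7/2 ≈ 3.500
Minimum mean = 3.000, attained e.g. along the cycle 0 → 2 → 1 → 0 with weight 9 and length 3. So λ(A) = 9/3 = 3.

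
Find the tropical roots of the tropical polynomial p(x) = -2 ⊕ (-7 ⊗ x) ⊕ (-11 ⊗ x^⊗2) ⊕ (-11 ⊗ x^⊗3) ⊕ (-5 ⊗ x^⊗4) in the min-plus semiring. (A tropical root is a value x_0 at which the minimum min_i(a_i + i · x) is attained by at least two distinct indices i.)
Roots: {-6, 0, 4, 5}

Each tropical root is a break point of the lower envelope of the lines y = a_i + i · x (there are 5 lines, with slopes 0, 1, ..., 4). Only the lines that attain the minimum somewhere contribute to roots; other lines are dominated. Here the surviving (envelope) indices are i = 4, i = 3, i = 2, i = 1, i = 0.
Intersections between consecutive envelope lines give the roots: for adjacent envelope indices i < j the intersection is x = (a_i − a_j) / (j − i). Reading off the sorted break points: {-6, 0, 4, 5}.
Verification: at each break x_0, at least two indices attain the minimum of min_i(a_i + i · x_0).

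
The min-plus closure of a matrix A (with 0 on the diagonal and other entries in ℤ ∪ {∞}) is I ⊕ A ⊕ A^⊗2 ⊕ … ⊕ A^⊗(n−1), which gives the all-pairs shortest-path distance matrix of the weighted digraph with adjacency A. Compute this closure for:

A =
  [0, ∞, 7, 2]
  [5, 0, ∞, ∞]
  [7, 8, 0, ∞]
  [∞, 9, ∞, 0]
Closure =
  [0, 11, 7, 2]
  [5, 0, 12, 7]
  [7, 8, 0, 9]
  [14, 9, 21, 0]

This is the Floyd-Warshall all-pairs shortest-path computation. For each intermediate vertex k = 0, 1, …, 3, update dist[i][j] ← min(dist[i][j], dist[i][k] + dist[k][j]). The final matrix gives, for each (i, j), the minimum total weight of any directed path from i to j (possibly empty when i = j).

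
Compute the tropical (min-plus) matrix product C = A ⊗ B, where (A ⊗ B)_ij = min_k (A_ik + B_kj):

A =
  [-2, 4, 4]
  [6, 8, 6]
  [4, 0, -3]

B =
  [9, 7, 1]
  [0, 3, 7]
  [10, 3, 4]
A ⊗ B =
  [4, 5, -1]
  [8, 9, 7]
  [0, 0, 1]

Apply the min-plus product entry-by-entry:
  C[0][0] = min over k of (A[0][0] + B[0][0] = -2 + 9 = 7, A[0][1] + B[1][0] = 4 + 0 = 4, A[0][2] + B[2][0] = 4 + 10 = 14) = 4 (attained at k = 1)
  C[0][1] = min over k of (A[0][0] + B[0][1] = -2 + 7 = 5, A[0][1] + B[1][1] = 4 + 3 = 7, A[0][2] + B[2][1] = 4 + 3 = 7) = 5 (attained at k = 0)
  C[0][2] = min over k of (A[0][0] + B[0][2] = -2 + 1 = -1, A[0][1] + B[1][2] = 4 + 7 = 11, A[0][2] + B[2][2] = 4 + 4 = 8) = -1 (attained at k = 0)
  C[1][0] = min over k of (A[1][0] + B[0][0] = 6 + 9 = 15, A[1][1] + B[1][0] = 8 + 0 = 8, A[1][2] + B[2][0] = 6 + 10 = 16) = 8 (attained at k = 1)
  C[1][1] = min over k of (A[1][0] + B[0][1] = 6 + 7 = 13, A[1][1] + B[1][1] = 8 + 3 = 11, A[1][2] + B[2][1] = 6 + 3 = 9) = 9 (attained at k = 2)
  C[1][2] = min over k of (A[1][0] + B[0][2] = 6 + 1 = 7, A[1][1] + B[1][2] = 8 + 7 = 15, A[1][2] + B[2][2] = 6 + 4 = 10) = 7 (attained at k = 0)
  C[2][0] = min over k of (A[2][0] + B[0][0] = 4 + 9 = 13, A[2][1] + B[1][0] = 0 + 0 = 0, A[2][2] + B[2][0] = -3 + 10 = 7) = 0 (attained at k = 1)
  C[2][1] = min over k of (A[2][0] + B[0][1] = 4 + 7 = 11, A[2][1] + B[1][1] = 0 + 3 = 3, A[2][2] + B[2][1] = -3 + 3 = 0) = 0 (attained at k = 2)
  C[2][2] = min over k of (A[2][0] + B[0][2] = 4 + 1 = 5, A[2][1] + B[1][2] = 0 + 7 = 7, A[2][2] + B[2][2] = -3 + 4 = 1) = 1 (attained at k = 2)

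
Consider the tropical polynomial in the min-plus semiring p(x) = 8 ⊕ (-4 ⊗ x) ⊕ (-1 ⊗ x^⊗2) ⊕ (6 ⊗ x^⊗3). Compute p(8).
p(8) = 4

A tropical monomial a ⊗ x^⊗i evaluates to a + i · x. Evaluating each term at x = 8:
  Term 0 contributes 8 + 0 · 8 = 8
  Term 1 contributes -4 + 1 · 8 = 4
  Term 2 contributes -1 + 2 · 8 = 15
  Term 3 contributes 6 + 3 · 8 = 30
p(8) = ⊕ of these = min[8, 4, 15, 30] = 4.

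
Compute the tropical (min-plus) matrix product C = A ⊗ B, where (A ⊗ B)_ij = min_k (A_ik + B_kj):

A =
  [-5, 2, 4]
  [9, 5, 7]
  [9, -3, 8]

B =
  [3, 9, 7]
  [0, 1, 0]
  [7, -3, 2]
A ⊗ B =
  [-2, 1, 2]
  [5, 4, 5]
  [-3, -2, -3]

Apply the min-plus product entry-by-entry:
  C[0][0] = min over k of (A[0][0] + B[0][0] = -5 + 3 = -2, A[0][1] + B[1][0] = 2 + 0 = 2, A[0][2] + B[2][0] = 4 + 7 = 11) = -2 (attained at k = 0)
  C[0][1] = min over k of (A[0][0] + B[0][1] = -5 + 9 = 4, A[0][1] + B[1][1] = 2 + 1 = 3, A[0][2] + B[2][1] = 4 + -3 = 1) = 1 (attained at k = 2)
  C[0][2] = min over k of (A[0][0] + B[0][2] = -5 + 7 = 2, A[0][1] + B[1][2] = 2 + 0 = 2, A[0][2] + B[2][2] = 4 + 2 = 6) = 2 (attained at k = 0)
  C[1][0] = min over k of (A[1][0] + B[0][0] = 9 + 3 = 12, A[1][1] + B[1][0] = 5 + 0 = 5, A[1][2] + B[2][0] = 7 + 7 = 14) = 5 (attained at k = 1)
  C[1][1] = min over k of (A[1][0] + B[0][1] = 9 + 9 = 18, A[1][1] + B[1][1] = 5 + 1 = 6, A[1][2] + B[2][1] = 7 + -3 = 4) = 4 (attained at k = 2)
  C[1][2] = min over k of (A[1][0] + B[0][2] = 9 + 7 = 16, A[1][1] + B[1][2] = 5 + 0 = 5, A[1][2] + B[2][2] = 7 + 2 = 9) = 5 (attained at k = 1)
  C[2][0] = min over k of (A[2][0] + B[0][0] = 9 + 3 = 12, A[2][1] + B[1][0] = -3 + 0 = -3, A[2][2] + B[2][0] = 8 + 7 = 15) = -3 (attained at k = 1)
  C[2][1] = min over k of (A[2][0] + B[0][1] = 9 + 9 = 18, A[2][1] + B[1][1] = -3 + 1 = -2, A[2][2] + B[2][1] = 8 + -3 = 5) = -2 (attained at k = 1)
  C[2][2] = min over k of (A[2][0] + B[0][2] = 9 + 7 = 16, A[2][1] + B[1][2] = -3 + 0 = -3, A[2][2] + B[2][2] = 8 + 2 = 10) = -3 (attained at k = 1)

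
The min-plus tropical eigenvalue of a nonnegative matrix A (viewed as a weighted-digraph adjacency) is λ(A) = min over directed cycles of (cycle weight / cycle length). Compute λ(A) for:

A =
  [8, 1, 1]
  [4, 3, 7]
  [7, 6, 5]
λ(A) = 5/2

Enumerate directed cycles and compute their means (weight / length). Sample:
  cycle 0 → 0: weight = 8, length = 1, mean = 8/1 ≈ 8.000
  cycle 1 → 1: weight = 3, length = 1, mean = 3/1 ≈ 3.000
  cycle 2 → 2: weight = 5, length = 1, mean = 5/1 ≈ 5.000
  cycle 0 → 1 → 0: weight = 5, length = 2, mean = 5/2 ≈ 2.500
  cycle 0 → 2 → 0: weight = 8, length = 2, mean = 8/2 ≈ 4.000
  cycle 1 → 0 → 1: weight = 5, length = 2, mean = 5/2 ≈ 2.500
Minimum mean = 2.500, attained e.g. along the cycle 0 → 1 → 0 with weight 5 and length 2. So λ(A) = 5/2 = 5/2.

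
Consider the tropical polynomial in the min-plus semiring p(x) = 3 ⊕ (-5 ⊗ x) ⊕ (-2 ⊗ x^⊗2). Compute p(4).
p(4) = -1

A tropical monomial a ⊗ x^⊗i evaluates to a + i · x. Evaluating each term at x = 4:
  Term 0 contributes 3 + 0 · 4 = 3
  Term 1 contributes -5 + 1 · 4 = -1
  Term 2 contributes -2 + 2 · 4 = 6
p(4) = ⊕ of these = min[3, -1, 6] = -1.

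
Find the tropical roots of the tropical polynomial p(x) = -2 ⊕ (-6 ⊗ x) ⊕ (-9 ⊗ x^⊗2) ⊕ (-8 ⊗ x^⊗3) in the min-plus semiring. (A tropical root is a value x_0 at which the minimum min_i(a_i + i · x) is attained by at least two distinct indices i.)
Roots: {-1, 3, 4}

Each tropical root is a break point of the lower envelope of the lines y = a_i + i · x (there are 4 lines, with slopes 0, 1, ..., 3). Only the lines that attain the minimum somewhere contribute to roots; other lines are dominated. Here the surviving (envelope) indices are i = 3, i = 2, i = 1, i = 0.
Intersections between consecutive envelope lines give the roots: for adjacent envelope indices i < j the intersection is x = (a_i − a_j) / (j − i). Reading off the sorted break points: {-1, 3, 4}.
Verification: at each break x_0, at least two indices attain the minimum of min_i(a_i + i · x_0).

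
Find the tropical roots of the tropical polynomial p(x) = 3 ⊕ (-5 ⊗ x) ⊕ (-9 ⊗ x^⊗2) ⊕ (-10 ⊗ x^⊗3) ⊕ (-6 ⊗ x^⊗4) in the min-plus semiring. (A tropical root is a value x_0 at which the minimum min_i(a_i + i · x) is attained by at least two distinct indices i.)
Roots: {-4, 1, 4, 8}

Each tropical root is a break point of the lower envelope of the lines y = a_i + i · x (there are 5 lines, with slopes 0, 1, ..., 4). Only the lines that attain the minimum somewhere contribute to roots; other lines are dominated. Here the surviving (envelope) indices are i = 4, i = 3, i = 2, i = 1, i = 0.
Intersections between consecutive envelope lines give the roots: for adjacent envelope indices i < j the intersection is x = (a_i − a_j) / (j − i). Reading off the sorted break points: {-4, 1, 4, 8}.
Verification: at each break x_0, at least two indices attain the minimum of min_i(a_i + i · x_0).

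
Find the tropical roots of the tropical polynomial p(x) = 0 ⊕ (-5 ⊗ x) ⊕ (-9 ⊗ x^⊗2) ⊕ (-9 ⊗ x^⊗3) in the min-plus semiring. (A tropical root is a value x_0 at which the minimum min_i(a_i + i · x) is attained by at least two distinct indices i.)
Roots: {0, 4, 5}

Each tropical root is a break point of the lower envelope of the lines y = a_i + i · x (there are 4 lines, with slopes 0, 1, ..., 3). Only the lines that attain the minimum somewhere contribute to roots; other lines are dominated. Here the surviving (envelope) indices are i = 3, i = 2, i = 1, i = 0.
Intersections between consecutive envelope lines give the roots: for adjacent envelope indices i < j the intersection is x = (a_i − a_j) / (j − i). Reading off the sorted break points: {0, 4, 5}.
Verification: at each break x_0, at least two indices attain the minimum of min_i(a_i + i · x_0).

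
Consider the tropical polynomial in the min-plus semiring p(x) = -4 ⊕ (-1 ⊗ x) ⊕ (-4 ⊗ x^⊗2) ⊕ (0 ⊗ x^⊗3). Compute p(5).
p(5) = -4

A tropical monomial a ⊗ x^⊗i evaluates to a + i · x. Evaluating each term at x = 5:
  Term 0 contributes -4 + 0 · 5 = -4
  Term 1 contributes -1 + 1 · 5 = 4
  Term 2 contributes -4 + 2 · 5 = 6
  Term 3 contributes 0 + 3 · 5 = 15
p(5) = ⊕ of these = min[-4, 4, 6, 15] = -4.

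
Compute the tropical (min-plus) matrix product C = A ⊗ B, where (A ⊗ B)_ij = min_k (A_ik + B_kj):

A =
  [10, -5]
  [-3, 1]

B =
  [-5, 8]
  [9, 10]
A ⊗ B =
  [4, 5]
  [-8, 5]

Apply the min-plus product entry-by-entry:
  C[0][0] = min over k of (A[0][0] + B[0][0] = 10 + -5 = 5, A[0][1] + B[1][0] = -5 + 9 = 4) = 4 (attained at k = 1)
  C[0][1] = min over k of (A[0][0] + B[0][1] = 10 + 8 = 18, A[0][1] + B[1][1] = -5 + 10 = 5) = 5 (attained at k = 1)
  C[1][0] = min over k of (A[1][0] + B[0][0] = -3 + -5 = -8, A[1][1] + B[1][0] = 1 + 9 = 10) = -8 (attained at k = 0)
  C[1][1] = min over k of (A[1][0] + B[0][1] = -3 + 8 = 5, A[1][1] + B[1][1] = 1 + 10 = 11) = 5 (attained at k = 0)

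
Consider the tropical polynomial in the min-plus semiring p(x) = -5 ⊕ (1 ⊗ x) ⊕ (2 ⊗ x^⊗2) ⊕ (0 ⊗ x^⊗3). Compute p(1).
p(1) = -5

A tropical monomial a ⊗ x^⊗i evaluates to a + i · x. Evaluating each term at x = 1:
  Term 0 contributes -5 + 0 · 1 = -5
  Term 1 contributes 1 + 1 · 1 = 2
  Term 2 contributes 2 + 2 · 1 = 4
  Term 3 contributes 0 + 3 · 1 = 3
p(1) = ⊕ of these = min[-5, 2, 4, 3] = -5.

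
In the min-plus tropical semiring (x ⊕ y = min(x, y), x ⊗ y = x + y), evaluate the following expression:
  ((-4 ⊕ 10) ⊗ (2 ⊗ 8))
((-4 ⊕ 10) ⊗ (2 ⊗ 8)) = 6

Expand innermost to outermost. Recall ⊕ takes the minimum of its arguments and ⊗ takes their sum. Working out the expression ((-4 ⊕ 10) ⊗ (2 ⊗ 8)) gives 6.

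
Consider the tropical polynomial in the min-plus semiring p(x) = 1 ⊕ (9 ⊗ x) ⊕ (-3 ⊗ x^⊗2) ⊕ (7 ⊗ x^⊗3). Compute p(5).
p(5) = 1

A tropical monomial a ⊗ x^⊗i evaluates to a + i · x. Evaluating each term at x = 5:
  Term 0 contributes 1 + 0 · 5 = 1
  Term 1 contributes 9 + 1 · 5 = 14
  Term 2 contributes -3 + 2 · 5 = 7
  Term 3 contributes 7 + 3 · 5 = 22
p(5) = ⊕ of these = min[1, 14, 7, 22] = 1.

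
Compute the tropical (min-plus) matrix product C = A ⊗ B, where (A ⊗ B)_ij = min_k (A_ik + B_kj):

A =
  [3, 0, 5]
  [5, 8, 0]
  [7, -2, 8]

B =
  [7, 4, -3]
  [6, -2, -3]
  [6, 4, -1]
A ⊗ B =
  [6, -2, -3]
  [6, 4, -1]
  [4, -4, -5]

Apply the min-plus product entry-by-entry:
  C[0][0] = min over k of (A[0][0] + B[0][0] = 3 + 7 = 10, A[0][1] + B[1][0] = 0 + 6 = 6, A[0][2] + B[2][0] = 5 + 6 = 11) = 6 (attained at k = 1)
  C[0][1] = min over k of (A[0][0] + B[0][1] = 3 + 4 = 7, A[0][1] + B[1][1] = 0 + -2 = -2, A[0][2] + B[2][1] = 5 + 4 = 9) = -2 (attained at k = 1)
  C[0][2] = min over k of (A[0][0] + B[0][2] = 3 + -3 = 0, A[0][1] + B[1][2] = 0 + -3 = -3, A[0][2] + B[2][2] = 5 + -1 = 4) = -3 (attained at k = 1)
  C[1][0] = min over k of (A[1][0] + B[0][0] = 5 + 7 = 12, A[1][1] + B[1][0] = 8 + 6 = 14, A[1][2] + B[2][0] = 0 + 6 = 6) = 6 (attained at k = 2)
  C[1][1] = min over k of (A[1][0] + B[0][1] = 5 + 4 = 9, A[1][1] + B[1][1] = 8 + -2 = 6, A[1][2] + B[2][1] = 0 + 4 = 4) = 4 (attained at k = 2)
  C[1][2] = min over k of (A[1][0] + B[0][2] = 5 + -3 = 2, A[1][1] + B[1][2] = 8 + -3 = 5, A[1][2] + B[2][2] = 0 + -1 = -1) = -1 (attained at k = 2)
  C[2][0] = min over k of (A[2][0] + B[0][0] = 7 + 7 = 14, A[2][1] + B[1][0] = -2 + 6 = 4, A[2][2] + B[2][0] = 8 + 6 = 14) = 4 (attained at k = 1)
  C[2][1] = min over k of (A[2][0] + B[0][1] = 7 + 4 = 11, A[2][1] + B[1][1] = -2 + -2 = -4, A[2][2] + B[2][1] = 8 + 4 = 12) = -4 (attained at k = 1)
  C[2][2] = min over k of (A[2][0] + B[0][2] = 7 + -3 = 4, A[2][1] + B[1][2] = -2 + -3 = -5, A[2][2] + B[2][2] = 8 + -1 = 7) = -5 (attained at k = 1)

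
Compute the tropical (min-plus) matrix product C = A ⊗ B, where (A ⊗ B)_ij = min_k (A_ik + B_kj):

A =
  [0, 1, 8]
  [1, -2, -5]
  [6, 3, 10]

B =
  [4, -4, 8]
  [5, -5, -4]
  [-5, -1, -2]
A ⊗ B =
  [3, -4, -3]
  [-10, -7, -7]
  [5, -2, -1]

Apply the min-plus product entry-by-entry:
  C[0][0] = min over k of (A[0][0] + B[0][0] = 0 + 4 = 4, A[0][1] + B[1][0] = 1 + 5 = 6, A[0][2] + B[2][0] = 8 + -5 = 3) = 3 (attained at k = 2)
  C[0][1] = min over k of (A[0][0] + B[0][1] = 0 + -4 = -4, A[0][1] + B[1][1] = 1 + -5 = -4, A[0][2] + B[2][1] = 8 + -1 = 7) = -4 (attained at k = 0)
  C[0][2] = min over k of (A[0][0] + B[0][2] = 0 + 8 = 8, A[0][1] + B[1][2] = 1 + -4 = -3, A[0][2] + B[2][2] = 8 + -2 = 6) = -3 (attained at k = 1)
  C[1][0] = min over k of (A[1][0] + B[0][0] = 1 + 4 = 5, A[1][1] + B[1][0] = -2 + 5 = 3, A[1][2] + B[2][0] = -5 + -5 = -10) = -10 (attained at k = 2)
  C[1][1] = min over k of (A[1][0] + B[0][1] = 1 + -4 = -3, A[1][1] + B[1][1] = -2 + -5 = -7, A[1][2] + B[2][1] = -5 + -1 = -6) = -7 (attained at k = 1)
  C[1][2] = min over k of (A[1][0] + B[0][2] = 1 + 8 = 9, A[1][1] + B[1][2] = -2 + -4 = -6, A[1][2] + B[2][2] = -5 + -2 = -7) = -7 (attained at k = 2)
  C[2][0] = min over k of (A[2][0] + B[0][0] = 6 + 4 = 10, A[2][1] + B[1][0] = 3 + 5 = 8, A[2][2] + B[2][0] = 10 + -5 = 5) = 5 (attained at k = 2)
  C[2][1] = min over k of (A[2][0] + B[0][1] = 6 + -4 = 2, A[2][1] + B[1][1] = 3 + -5 = -2, A[2][2] + B[2][1] = 10 + -1 = 9) = -2 (attained at k = 1)
  C[2][2] = min over k of (A[2][0] + B[0][2] = 6 + 8 = 14, A[2][1] + B[1][2] = 3 + -4 = -1, A[2][2] + B[2][2] = 10 + -2 = 8) = -1 (attained at k = 1)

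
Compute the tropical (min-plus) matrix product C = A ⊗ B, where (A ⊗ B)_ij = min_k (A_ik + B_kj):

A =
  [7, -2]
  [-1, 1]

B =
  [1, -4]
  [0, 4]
A ⊗ B =
  [-2, 2]
  [0, -5]

Apply the min-plus product entry-by-entry:
  C[0][0] = min over k of (A[0][0] + B[0][0] = 7 + 1 = 8, A[0][1] + B[1][0] = -2 + 0 = -2) = -2 (attained at k = 1)
  C[0][1] = min over k of (A[0][0] + B[0][1] = 7 + -4 = 3, A[0][1] + B[1][1] = -2 + 4 = 2) = 2 (attained at k = 1)
  C[1][0] = min over k of (A[1][0] + B[0][0] = -1 + 1 = 0, A[1][1] + B[1][0] = 1 + 0 = 1) = 0 (attained at k = 0)
  C[1][1] = min over k of (A[1][0] + B[0][1] = -1 + -4 = -5, A[1][1] + B[1][1] = 1 + 4 = 5) = -5 (attained at k = 0)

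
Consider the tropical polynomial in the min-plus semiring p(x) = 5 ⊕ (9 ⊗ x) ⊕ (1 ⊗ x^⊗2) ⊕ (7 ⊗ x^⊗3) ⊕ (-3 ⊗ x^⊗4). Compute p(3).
p(3) = 5

A tropical monomial a ⊗ x^⊗i evaluates to a + i · x. Evaluating each term at x = 3:
  Term 0 contributes 5 + 0 · 3 = 5
  Term 1 contributes 9 + 1 · 3 = 12
  Term 2 contributes 1 + 2 · 3 = 7
  Term 3 contributes 7 + 3 · 3 = 16
  Term 4 contributes -3 + 4 · 3 = 9
p(3) = ⊕ of these = min[5, 12, 7, 16, 9] = 5.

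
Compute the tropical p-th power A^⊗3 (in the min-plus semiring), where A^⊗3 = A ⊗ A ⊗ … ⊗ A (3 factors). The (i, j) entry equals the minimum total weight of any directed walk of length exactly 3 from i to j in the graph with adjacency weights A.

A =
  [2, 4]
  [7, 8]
A^⊗3 =
  [6, 8]
  [11, 13]

Each entry (A^⊗3)_ij equals the minimum over all length-3 walks i = v_0 → v_1 → … → v_3 = j of Σ_t A[v_t][v_{t+1}]. For example, for (i, j) = (0, 1) we minimise over 4 possible intermediate vertex sequences; the minimum is 8, attained along the walk 0 → 0 → 0 → 1.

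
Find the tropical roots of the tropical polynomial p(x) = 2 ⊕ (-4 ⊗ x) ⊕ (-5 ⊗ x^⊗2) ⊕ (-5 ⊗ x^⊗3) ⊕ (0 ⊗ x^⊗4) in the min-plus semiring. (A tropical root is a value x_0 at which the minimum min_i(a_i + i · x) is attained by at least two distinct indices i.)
Roots: {-5, 0, 1, 6}

Each tropical root is a break point of the lower envelope of the lines y = a_i + i · x (there are 5 lines, with slopes 0, 1, ..., 4). Only the lines that attain the minimum somewhere contribute to roots; other lines are dominated. Here the surviving (envelope) indices are i = 4, i = 3, i = 2, i = 1, i = 0.
Intersections between consecutive envelope lines give the roots: for adjacent envelope indices i < j the intersection is x = (a_i − a_j) / (j − i). Reading off the sorted break points: {-5, 0, 1, 6}.
Verification: at each break x_0, at least two indices attain the minimum of min_i(a_i + i · x_0).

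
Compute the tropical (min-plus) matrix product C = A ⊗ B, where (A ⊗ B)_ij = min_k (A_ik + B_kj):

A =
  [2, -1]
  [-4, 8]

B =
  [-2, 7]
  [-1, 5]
A ⊗ B =
  [-2, 4]
  [-6, 3]

Apply the min-plus product entry-by-entry:
  C[0][0] = min over k of (A[0][0] + B[0][0] = 2 + -2 = 0, A[0][1] + B[1][0] = -1 + -1 = -2) = -2 (attained at k = 1)
  C[0][1] = min over k of (A[0][0] + B[0][1] = 2 + 7 = 9, A[0][1] + B[1][1] = -1 + 5 = 4) = 4 (attained at k = 1)
  C[1][0] = min over k of (A[1][0] + B[0][0] = -4 + -2 = -6, A[1][1] + B[1][0] = 8 + -1 = 7) = -6 (attained at k = 0)
  C[1][1] = min over k of (A[1][0] + B[0][1] = -4 + 7 = 3, A[1][1] + B[1][1] = 8 + 5 = 13) = 3 (attained at k = 0)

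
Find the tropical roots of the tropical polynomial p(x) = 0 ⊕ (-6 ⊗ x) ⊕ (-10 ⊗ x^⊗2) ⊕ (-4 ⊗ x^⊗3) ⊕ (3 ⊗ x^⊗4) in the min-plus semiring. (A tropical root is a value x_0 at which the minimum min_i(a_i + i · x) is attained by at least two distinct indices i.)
Roots: {-7, -6, 4, 6}

Each tropical root is a break point of the lower envelope of the lines y = a_i + i · x (there are 5 lines, with slopes 0, 1, ..., 4). Only the lines that attain the minimum somewhere contribute to roots; other lines are dominated. Here the surviving (envelope) indices are i = 4, i = 3, i = 2, i = 1, i = 0.
Intersections between consecutive envelope lines give the roots: for adjacent envelope indices i < j the intersection is x = (a_i − a_j) / (j − i). Reading off the sorted break points: {-7, -6, 4, 6}.
Verification: at each break x_0, at least two indices attain the minimum of min_i(a_i + i · x_0).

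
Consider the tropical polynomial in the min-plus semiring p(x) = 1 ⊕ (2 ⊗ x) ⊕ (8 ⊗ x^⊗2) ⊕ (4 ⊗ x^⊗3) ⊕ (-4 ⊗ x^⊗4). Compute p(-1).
p(-1) = -8

A tropical monomial a ⊗ x^⊗i evaluates to a + i · x. Evaluating each term at x = -1:
  Term 0 contributes 1 + 0 · -1 = 1
  Term 1 contributes 2 + 1 · -1 = 1
  Term 2 contributes 8 + 2 · -1 = 6
  Term 3 contributes 4 + 3 · -1 = 1
  Term 4 contributes -4 + 4 · -1 = -8
p(-1) = ⊕ of these = min[1, 1, 6, 1, -8] = -8.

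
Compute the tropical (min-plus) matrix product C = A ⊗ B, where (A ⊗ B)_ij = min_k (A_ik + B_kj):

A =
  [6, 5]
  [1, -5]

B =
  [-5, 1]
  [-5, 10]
A ⊗ B =
  [0, 7]
  [-10, 2]

Apply the min-plus product entry-by-entry:
  C[0][0] = min over k of (A[0][0] + B[0][0] = 6 + -5 = 1, A[0][1] + B[1][0] = 5 + -5 = 0) = 0 (attained at k = 1)
  C[0][1] = min over k of (A[0][0] + B[0][1] = 6 + 1 = 7, A[0][1] + B[1][1] = 5 + 10 = 15) = 7 (attained at k = 0)
  C[1][0] = min over k of (A[1][0] + B[0][0] = 1 + -5 = -4, A[1][1] + B[1][0] = -5 + -5 = -10) = -10 (attained at k = 1)
  C[1][1] = min over k of (A[1][0] + B[0][1] = 1 + 1 = 2, A[1][1] + B[1][1] = -5 + 10 = 5) = 2 (attained at k = 0)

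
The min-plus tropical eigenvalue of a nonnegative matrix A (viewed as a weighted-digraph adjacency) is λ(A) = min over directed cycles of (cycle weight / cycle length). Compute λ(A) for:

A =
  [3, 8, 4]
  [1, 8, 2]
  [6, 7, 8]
λ(A) = 3

Enumerate directed cycles and compute their means (weight / length). Sample:
  cycle 0 → 0: weight = 3, length = 1, mean = 3/1 ≈ 3.000
  cycle 1 → 1: weight = 8, length = 1, mean = 8/1 ≈ 8.000
  cycle 2 → 2: weight = 8, length = 1, mean = 8/1 ≈ 8.000
  cycle 0 → 1 → 0: weight = 9, length = 2, mean = 9/2 ≈ 4.500
  cycle 0 → 2 → 0: weight = 10, length = 2, mean = 10/2 ≈ 5.000
  cycle 1 → 0 → 1: weight = 9, length = 2, mean = 9/2 ≈ 4.500
Minimum mean = 3.000, attained e.g. along the cycle 0 → 0 with weight 3 and length 1. So λ(A) = 3/1 = 3.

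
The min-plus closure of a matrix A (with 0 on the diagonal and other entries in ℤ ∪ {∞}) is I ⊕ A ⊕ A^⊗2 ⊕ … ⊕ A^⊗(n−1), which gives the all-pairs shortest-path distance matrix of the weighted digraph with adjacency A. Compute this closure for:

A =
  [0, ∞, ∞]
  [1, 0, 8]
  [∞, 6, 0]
Closure =
  [0, ∞, ∞]
  [1, 0, 8]
  [7, 6, 0]

This is the Floyd-Warshall all-pairs shortest-path computation. For each intermediate vertex k = 0, 1, …, 2, update dist[i][j] ← min(dist[i][j], dist[i][k] + dist[k][j]). The final matrix gives, for each (i, j), the minimum total weight of any directed path from i to j (possibly empty when i = j).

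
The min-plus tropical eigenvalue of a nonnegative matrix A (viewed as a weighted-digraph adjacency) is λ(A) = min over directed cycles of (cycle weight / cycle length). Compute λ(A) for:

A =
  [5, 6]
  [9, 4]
λ(A) = 4

Enumerate directed cycles and compute their means (weight / length). Sample:
  cycle 0 → 0: weight = 5, length = 1, mean = 5/1 ≈ 5.000
  cycle 1 → 1: weight = 4, length = 1, mean = 4/1 ≈ 4.000
  cycle 0 → 1 → 0: weight = 15, length = 2, mean = 15/2 ≈ 7.500
  cycle 1 → 0 → 1: weight = 15, length = 2, mean = 15/2 ≈ 7.500
Minimum mean = 4.000, attained e.g. along the cycle 1 → 1 with weight 4 and length 1. So λ(A) = 4/1 = 4.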